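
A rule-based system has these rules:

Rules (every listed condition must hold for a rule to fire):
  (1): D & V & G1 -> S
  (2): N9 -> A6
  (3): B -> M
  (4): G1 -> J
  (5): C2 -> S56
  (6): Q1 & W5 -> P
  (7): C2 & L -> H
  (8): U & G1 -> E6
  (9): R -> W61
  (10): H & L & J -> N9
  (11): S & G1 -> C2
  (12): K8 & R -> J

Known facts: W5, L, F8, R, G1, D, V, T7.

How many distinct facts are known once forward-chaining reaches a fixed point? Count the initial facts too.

Round 1 fires (1), (4), (9), giving S, J, W61.
Round 2 fires (11), giving C2.
Round 3 fires (5), (7), giving S56, H.
Round 4 fires (10), giving N9.
Round 5 fires (2), giving A6.
Closure: {A6, C2, D, F8, G1, H, J, L, N9, R, S, S56, T7, V, W5, W61} — 16 facts.

16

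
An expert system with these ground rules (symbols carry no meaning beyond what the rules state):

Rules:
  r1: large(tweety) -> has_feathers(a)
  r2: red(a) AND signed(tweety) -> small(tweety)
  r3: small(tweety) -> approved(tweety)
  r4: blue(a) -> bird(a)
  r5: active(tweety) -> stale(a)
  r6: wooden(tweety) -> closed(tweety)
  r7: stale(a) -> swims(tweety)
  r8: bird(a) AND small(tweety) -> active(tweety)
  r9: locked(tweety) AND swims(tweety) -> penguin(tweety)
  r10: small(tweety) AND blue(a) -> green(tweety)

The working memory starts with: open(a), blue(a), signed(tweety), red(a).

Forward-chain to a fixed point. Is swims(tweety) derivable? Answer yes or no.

Round 1 fires r2, r4, giving small(tweety), bird(a).
Round 2 fires r3, r8, r10, giving approved(tweety), active(tweety), green(tweety).
Round 3 fires r5, giving stale(a).
Round 4 fires r7, giving swims(tweety).
swims(tweety) appears in round 4, so it is derivable.

yes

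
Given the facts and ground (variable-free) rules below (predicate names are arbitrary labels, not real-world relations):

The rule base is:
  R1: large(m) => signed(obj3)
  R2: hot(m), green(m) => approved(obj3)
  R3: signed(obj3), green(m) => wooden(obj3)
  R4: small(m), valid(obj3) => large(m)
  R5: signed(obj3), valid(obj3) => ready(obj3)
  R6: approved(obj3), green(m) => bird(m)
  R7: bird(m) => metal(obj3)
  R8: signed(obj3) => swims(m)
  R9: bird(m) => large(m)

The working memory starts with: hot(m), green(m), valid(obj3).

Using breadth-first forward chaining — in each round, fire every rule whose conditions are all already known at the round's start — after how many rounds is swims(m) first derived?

Round 1 — R2, derive approved(obj3).
Round 2 — R6, derive bird(m).
Round 3 — R7, R9, derive metal(obj3), large(m).
Round 4 — R1, derive signed(obj3).
Round 5 — R3, R5, R8, derive wooden(obj3), ready(obj3), swims(m).
swims(m) first appears in round 5.

5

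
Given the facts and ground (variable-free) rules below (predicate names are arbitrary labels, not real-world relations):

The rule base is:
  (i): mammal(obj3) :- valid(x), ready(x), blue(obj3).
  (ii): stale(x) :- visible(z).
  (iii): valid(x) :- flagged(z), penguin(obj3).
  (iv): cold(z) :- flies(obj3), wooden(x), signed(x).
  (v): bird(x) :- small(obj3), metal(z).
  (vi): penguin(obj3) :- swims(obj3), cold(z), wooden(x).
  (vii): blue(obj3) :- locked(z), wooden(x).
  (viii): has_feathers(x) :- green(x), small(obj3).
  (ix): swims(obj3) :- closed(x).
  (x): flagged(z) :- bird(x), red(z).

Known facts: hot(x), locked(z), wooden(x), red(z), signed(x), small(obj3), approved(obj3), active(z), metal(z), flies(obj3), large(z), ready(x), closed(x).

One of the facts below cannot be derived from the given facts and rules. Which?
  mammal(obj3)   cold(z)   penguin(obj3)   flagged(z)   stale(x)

stale(x)

Round 1 fires (iv), (v), (vii), (ix), giving cold(z), bird(x), blue(obj3), swims(obj3).
Round 2 fires (vi), (x), giving penguin(obj3), flagged(z).
Round 3 fires (iii), giving valid(x).
Round 4 fires (i), giving mammal(obj3).
Derived: mammal(obj3) (round 4), flagged(z) (round 2), cold(z) (round 1), penguin(obj3) (round 2). stale(x) never appears in any round.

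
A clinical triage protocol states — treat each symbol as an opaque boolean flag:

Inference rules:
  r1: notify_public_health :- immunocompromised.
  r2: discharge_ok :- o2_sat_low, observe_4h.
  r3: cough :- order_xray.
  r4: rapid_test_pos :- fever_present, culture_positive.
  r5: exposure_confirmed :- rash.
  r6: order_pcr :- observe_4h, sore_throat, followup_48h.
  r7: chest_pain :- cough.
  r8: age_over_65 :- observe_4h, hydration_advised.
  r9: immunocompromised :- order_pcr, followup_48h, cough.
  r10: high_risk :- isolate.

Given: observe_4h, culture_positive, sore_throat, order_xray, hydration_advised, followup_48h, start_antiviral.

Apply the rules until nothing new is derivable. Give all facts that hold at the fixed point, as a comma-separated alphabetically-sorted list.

Round 1 — r3, r6, r8, derive cough, order_pcr, age_over_65.
Round 2 — r7, r9, derive chest_pain, immunocompromised.
Round 3 — r1, derive notify_public_health.

age_over_65, chest_pain, cough, culture_positive, followup_48h, hydration_advised, immunocompromised, notify_public_health, observe_4h, order_pcr, order_xray, sore_throat, start_antiviral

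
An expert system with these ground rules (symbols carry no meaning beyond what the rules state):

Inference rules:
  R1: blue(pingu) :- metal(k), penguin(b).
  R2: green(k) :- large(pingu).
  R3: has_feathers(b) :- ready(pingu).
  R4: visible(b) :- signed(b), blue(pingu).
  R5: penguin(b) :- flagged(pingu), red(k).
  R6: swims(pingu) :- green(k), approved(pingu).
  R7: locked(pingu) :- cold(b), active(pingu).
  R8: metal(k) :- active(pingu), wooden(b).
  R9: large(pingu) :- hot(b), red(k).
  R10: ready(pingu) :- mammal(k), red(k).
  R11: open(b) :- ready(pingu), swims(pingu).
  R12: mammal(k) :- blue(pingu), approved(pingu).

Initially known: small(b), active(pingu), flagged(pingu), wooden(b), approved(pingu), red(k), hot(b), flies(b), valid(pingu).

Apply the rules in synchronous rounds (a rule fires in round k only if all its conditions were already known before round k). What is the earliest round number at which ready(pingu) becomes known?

Round 1 — R5, R8, R9, derive penguin(b), metal(k), large(pingu).
Round 2 — R1, R2, derive blue(pingu), green(k).
Round 3 — R6, R12, derive swims(pingu), mammal(k).
Round 4 — R10, derive ready(pingu).
ready(pingu) first appears in round 4.

4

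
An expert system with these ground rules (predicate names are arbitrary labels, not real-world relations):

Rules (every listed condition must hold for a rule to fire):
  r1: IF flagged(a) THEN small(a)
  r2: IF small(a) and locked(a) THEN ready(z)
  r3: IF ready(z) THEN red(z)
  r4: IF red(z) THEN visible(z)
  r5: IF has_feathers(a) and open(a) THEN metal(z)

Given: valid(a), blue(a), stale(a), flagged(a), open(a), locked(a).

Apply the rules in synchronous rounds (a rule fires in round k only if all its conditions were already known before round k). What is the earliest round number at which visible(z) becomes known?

4

Round 1: r1 [IF flagged(a) THEN small(a)]. Adds small(a).
Round 2: r2 [IF small(a) and locked(a) THEN ready(z)]. Adds ready(z).
Round 3: r3 [IF ready(z) THEN red(z)]. Adds red(z).
Round 4: r4 [IF red(z) THEN visible(z)]. Adds visible(z).
visible(z) first appears in round 4.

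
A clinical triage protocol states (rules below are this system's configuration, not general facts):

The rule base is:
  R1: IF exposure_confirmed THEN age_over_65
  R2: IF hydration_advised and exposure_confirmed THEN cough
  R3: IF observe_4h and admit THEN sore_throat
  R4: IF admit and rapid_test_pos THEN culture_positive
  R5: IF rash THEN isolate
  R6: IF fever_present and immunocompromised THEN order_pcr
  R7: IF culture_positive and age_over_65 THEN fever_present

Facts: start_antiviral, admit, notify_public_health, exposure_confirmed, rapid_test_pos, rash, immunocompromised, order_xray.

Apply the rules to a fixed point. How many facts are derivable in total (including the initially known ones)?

13

Round 1 fires R1, R4, R5, giving age_over_65, culture_positive, isolate.
Round 2 fires R7, giving fever_present.
Round 3 fires R6, giving order_pcr.
Closure: {admit, age_over_65, culture_positive, exposure_confirmed, fever_present, immunocompromised, isolate, notify_public_health, order_pcr, order_xray, rapid_test_pos, rash, start_antiviral} — 13 facts.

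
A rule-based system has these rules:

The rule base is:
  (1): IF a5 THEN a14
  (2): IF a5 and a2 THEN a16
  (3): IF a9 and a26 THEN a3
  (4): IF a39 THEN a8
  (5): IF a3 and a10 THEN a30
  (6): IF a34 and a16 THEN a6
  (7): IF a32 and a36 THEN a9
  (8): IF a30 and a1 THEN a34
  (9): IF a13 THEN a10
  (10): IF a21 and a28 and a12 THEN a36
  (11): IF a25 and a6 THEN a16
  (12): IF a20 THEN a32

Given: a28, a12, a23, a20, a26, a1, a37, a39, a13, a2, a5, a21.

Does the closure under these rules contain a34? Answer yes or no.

Round 1: (1) [IF a5 THEN a14]; (2) [IF a5 and a2 THEN a16]; (4) [IF a39 THEN a8]; (9) [IF a13 THEN a10]; (10) [IF a21 and a28 and a12 THEN a36]; (12) [IF a20 THEN a32]. New: a14, a16, a8, a10, a36, a32.
Round 2: (7) [IF a32 and a36 THEN a9]. New: a9.
Round 3: (3) [IF a9 and a26 THEN a3]. New: a3.
Round 4: (5) [IF a3 and a10 THEN a30]. New: a30.
Round 5: (8) [IF a30 and a1 THEN a34]. New: a34.
Round 6: (6) [IF a34 and a16 THEN a6]. New: a6.
a34 appears in round 5, so it is derivable.

yes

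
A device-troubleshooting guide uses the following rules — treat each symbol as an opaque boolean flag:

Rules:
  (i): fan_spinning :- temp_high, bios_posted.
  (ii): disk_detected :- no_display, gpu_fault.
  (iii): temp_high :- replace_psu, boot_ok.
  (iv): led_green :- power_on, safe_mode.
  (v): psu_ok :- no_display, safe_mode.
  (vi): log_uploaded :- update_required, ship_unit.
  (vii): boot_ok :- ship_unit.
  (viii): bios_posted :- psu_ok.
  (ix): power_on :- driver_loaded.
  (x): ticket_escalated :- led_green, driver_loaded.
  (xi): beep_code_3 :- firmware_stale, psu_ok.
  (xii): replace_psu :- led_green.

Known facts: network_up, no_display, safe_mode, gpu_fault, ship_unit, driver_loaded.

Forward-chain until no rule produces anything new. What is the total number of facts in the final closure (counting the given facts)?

[1] (ii) [disk_detected :- no_display, gpu_fault.]; (v) [psu_ok :- no_display, safe_mode.]; (vii) [boot_ok :- ship_unit.]; (ix) [power_on :- driver_loaded.]. ⇒ new: disk_detected, psu_ok, boot_ok, power_on.
[2] (iv) [led_green :- power_on, safe_mode.]; (viii) [bios_posted :- psu_ok.]. ⇒ new: led_green, bios_posted.
[3] (x) [ticket_escalated :- led_green, driver_loaded.]; (xii) [replace_psu :- led_green.]. ⇒ new: ticket_escalated, replace_psu.
[4] (iii) [temp_high :- replace_psu, boot_ok.]. ⇒ new: temp_high.
[5] (i) [fan_spinning :- temp_high, bios_posted.]. ⇒ new: fan_spinning.
Closure: {bios_posted, boot_ok, disk_detected, driver_loaded, fan_spinning, gpu_fault, led_green, network_up, no_display, power_on, psu_ok, replace_psu, safe_mode, ship_unit, temp_high, ticket_escalated} — 16 facts.

16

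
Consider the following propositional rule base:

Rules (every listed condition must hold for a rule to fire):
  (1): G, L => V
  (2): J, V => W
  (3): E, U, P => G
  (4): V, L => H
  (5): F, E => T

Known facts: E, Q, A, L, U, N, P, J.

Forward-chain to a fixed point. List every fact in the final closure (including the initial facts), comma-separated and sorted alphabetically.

A, E, G, H, J, L, N, P, Q, U, V, W

Round 1 — (3), derive G.
Round 2 — (1), derive V.
Round 3 — (2), (4), derive W, H.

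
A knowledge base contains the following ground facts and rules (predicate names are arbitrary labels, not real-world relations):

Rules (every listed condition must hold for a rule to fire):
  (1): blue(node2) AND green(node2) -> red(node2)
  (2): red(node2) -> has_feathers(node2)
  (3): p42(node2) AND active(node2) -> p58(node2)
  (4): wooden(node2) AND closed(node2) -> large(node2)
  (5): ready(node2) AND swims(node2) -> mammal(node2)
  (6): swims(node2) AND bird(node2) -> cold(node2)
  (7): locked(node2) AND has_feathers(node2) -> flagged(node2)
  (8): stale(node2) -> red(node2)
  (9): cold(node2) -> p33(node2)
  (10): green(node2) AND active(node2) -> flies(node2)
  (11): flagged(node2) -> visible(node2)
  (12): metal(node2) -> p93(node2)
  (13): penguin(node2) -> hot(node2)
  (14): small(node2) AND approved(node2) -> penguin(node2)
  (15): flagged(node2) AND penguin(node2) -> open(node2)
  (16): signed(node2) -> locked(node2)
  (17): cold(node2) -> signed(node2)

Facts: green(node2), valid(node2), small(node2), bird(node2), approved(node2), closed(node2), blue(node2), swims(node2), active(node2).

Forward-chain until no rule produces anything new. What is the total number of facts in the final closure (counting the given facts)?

21

Round 1 fires (1), (6), (10), (14), giving red(node2), cold(node2), flies(node2), penguin(node2).
Round 2 fires (2), (9), (13), (17), giving has_feathers(node2), p33(node2), hot(node2), signed(node2).
Round 3 fires (16), giving locked(node2).
Round 4 fires (7), giving flagged(node2).
Round 5 fires (11), (15), giving visible(node2), open(node2).
Closure: {active(node2), approved(node2), bird(node2), blue(node2), closed(node2), cold(node2), flagged(node2), flies(node2), green(node2), has_feathers(node2), hot(node2), locked(node2), open(node2), p33(node2), penguin(node2), red(node2), signed(node2), small(node2), swims(node2), valid(node2), visible(node2)} — 21 facts.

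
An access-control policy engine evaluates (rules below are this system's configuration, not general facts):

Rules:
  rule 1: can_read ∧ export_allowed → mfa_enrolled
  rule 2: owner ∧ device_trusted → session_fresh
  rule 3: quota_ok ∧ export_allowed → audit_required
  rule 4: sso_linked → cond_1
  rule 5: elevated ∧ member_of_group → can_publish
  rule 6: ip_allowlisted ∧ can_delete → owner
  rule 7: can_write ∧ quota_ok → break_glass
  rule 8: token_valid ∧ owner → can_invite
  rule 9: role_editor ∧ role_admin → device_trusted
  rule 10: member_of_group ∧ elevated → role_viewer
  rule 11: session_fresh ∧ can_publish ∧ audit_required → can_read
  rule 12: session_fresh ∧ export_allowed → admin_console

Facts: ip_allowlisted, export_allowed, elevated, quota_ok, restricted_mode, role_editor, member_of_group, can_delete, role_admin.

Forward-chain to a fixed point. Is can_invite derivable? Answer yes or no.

Round 1: rule 3 [quota_ok ∧ export_allowed → audit_required]; rule 5 [elevated ∧ member_of_group → can_publish]; rule 6 [ip_allowlisted ∧ can_delete → owner]; rule 9 [role_editor ∧ role_admin → device_trusted]; rule 10 [member_of_group ∧ elevated → role_viewer]. New: audit_required, can_publish, owner, device_trusted, role_viewer.
Round 2: rule 2 [owner ∧ device_trusted → session_fresh]. New: session_fresh.
Round 3: rule 11 [session_fresh ∧ can_publish ∧ audit_required → can_read]; rule 12 [session_fresh ∧ export_allowed → admin_console]. New: can_read, admin_console.
Round 4: rule 1 [can_read ∧ export_allowed → mfa_enrolled]. New: mfa_enrolled.
Fixed point reached. can_invite is concluded only by rule 8; rule 8 needs token_valid (never derived).

no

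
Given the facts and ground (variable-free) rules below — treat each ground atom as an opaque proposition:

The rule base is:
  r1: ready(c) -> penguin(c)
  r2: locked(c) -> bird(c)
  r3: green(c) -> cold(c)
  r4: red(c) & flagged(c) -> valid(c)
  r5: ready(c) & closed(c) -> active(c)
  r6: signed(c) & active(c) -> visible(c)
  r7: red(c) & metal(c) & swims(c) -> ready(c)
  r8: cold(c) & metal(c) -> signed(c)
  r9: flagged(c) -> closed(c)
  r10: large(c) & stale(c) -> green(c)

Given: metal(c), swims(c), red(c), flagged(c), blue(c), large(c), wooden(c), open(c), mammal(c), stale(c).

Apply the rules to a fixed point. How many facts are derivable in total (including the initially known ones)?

Round 1 fires r4, r7, r9, r10, giving valid(c), ready(c), closed(c), green(c).
Round 2 fires r1, r3, r5, giving penguin(c), cold(c), active(c).
Round 3 fires r8, giving signed(c).
Round 4 fires r6, giving visible(c).
Closure: {active(c), blue(c), closed(c), cold(c), flagged(c), green(c), large(c), mammal(c), metal(c), open(c), penguin(c), ready(c), red(c), signed(c), stale(c), swims(c), valid(c), visible(c), wooden(c)} — 19 facts.

19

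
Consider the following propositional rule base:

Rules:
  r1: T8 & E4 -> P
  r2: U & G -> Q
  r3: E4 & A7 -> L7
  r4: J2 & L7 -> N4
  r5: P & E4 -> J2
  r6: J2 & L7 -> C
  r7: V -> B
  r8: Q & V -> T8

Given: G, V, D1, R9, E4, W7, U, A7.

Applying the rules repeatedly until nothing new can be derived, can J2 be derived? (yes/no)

yes

Round 1 — r2, r3, r7, derive Q, L7, B.
Round 2 — r8, derive T8.
Round 3 — r1, derive P.
Round 4 — r5, derive J2.
Round 5 — r4, r6, derive N4, C.
J2 appears in round 4, so it is derivable.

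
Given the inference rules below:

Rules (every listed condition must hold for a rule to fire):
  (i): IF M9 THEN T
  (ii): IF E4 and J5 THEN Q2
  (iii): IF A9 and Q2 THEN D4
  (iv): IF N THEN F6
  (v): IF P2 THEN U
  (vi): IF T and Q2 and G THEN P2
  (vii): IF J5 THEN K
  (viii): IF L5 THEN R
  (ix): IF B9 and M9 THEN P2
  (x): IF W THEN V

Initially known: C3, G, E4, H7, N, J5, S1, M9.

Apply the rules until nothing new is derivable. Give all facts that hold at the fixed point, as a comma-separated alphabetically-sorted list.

Round 1 — (i), (ii), (iv), (vii), derive T, Q2, F6, K.
Round 2 — (vi), derive P2.
Round 3 — (v), derive U.

C3, E4, F6, G, H7, J5, K, M9, N, P2, Q2, S1, T, U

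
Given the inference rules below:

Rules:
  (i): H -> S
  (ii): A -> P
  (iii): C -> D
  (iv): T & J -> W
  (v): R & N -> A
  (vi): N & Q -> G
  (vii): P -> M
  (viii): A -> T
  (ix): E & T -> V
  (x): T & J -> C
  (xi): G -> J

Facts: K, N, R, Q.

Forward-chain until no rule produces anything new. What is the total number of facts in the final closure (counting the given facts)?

13

[1] (v) [R & N -> A]; (vi) [N & Q -> G]. ⇒ new: A, G.
[2] (ii) [A -> P]; (viii) [A -> T]; (xi) [G -> J]. ⇒ new: P, T, J.
[3] (iv) [T & J -> W]; (vii) [P -> M]; (x) [T & J -> C]. ⇒ new: W, M, C.
[4] (iii) [C -> D]. ⇒ new: D.
Closure: {A, C, D, G, J, K, M, N, P, Q, R, T, W} — 13 facts.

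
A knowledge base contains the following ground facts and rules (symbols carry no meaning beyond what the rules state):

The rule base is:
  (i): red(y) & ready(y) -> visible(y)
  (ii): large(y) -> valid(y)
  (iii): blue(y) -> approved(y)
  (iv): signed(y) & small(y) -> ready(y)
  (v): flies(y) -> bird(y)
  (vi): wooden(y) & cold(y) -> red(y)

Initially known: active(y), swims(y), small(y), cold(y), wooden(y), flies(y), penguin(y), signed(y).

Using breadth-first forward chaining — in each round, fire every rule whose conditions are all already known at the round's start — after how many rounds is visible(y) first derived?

2

Round 1 fires (iv), (v), (vi), giving ready(y), bird(y), red(y).
Round 2 fires (i), giving visible(y).
visible(y) first appears in round 2.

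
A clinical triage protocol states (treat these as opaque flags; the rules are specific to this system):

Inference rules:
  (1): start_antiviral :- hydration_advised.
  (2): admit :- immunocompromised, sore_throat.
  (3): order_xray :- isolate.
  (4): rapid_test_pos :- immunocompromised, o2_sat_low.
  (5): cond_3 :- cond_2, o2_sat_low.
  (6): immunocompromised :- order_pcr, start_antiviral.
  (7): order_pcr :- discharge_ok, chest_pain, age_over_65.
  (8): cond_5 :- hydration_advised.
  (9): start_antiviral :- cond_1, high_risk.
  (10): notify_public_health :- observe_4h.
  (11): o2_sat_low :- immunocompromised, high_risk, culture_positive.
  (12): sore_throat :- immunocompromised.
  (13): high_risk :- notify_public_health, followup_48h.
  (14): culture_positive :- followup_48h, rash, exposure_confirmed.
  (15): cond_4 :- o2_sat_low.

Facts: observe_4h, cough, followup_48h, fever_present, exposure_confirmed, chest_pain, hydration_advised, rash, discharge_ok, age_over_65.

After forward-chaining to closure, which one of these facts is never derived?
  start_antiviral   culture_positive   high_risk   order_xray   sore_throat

order_xray

Round 1 — (1), (7), (8), (10), (14), derive start_antiviral, order_pcr, cond_5, notify_public_health, culture_positive.
Round 2 — (6), (13), derive immunocompromised, high_risk.
Round 3 — (11), (12), derive o2_sat_low, sore_throat.
Round 4 — (2), (4), (15), derive admit, rapid_test_pos, cond_4.
Derived: sore_throat (round 3), culture_positive (round 1), high_risk (round 2), start_antiviral (round 1). order_xray never appears in any round.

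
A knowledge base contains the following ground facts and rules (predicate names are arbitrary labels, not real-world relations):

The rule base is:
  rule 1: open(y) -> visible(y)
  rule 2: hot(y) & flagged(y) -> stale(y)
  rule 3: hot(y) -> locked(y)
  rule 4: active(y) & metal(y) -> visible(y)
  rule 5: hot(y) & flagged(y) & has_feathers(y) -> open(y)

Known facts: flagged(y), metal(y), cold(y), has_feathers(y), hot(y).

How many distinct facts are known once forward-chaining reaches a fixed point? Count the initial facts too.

Round 1: rule 2 [hot(y) & flagged(y) -> stale(y)]; rule 3 [hot(y) -> locked(y)]; rule 5 [hot(y) & flagged(y) & has_feathers(y) -> open(y)]. Adds stale(y), locked(y), open(y).
Round 2: rule 1 [open(y) -> visible(y)]. Adds visible(y).
Closure: {cold(y), flagged(y), has_feathers(y), hot(y), locked(y), metal(y), open(y), stale(y), visible(y)} — 9 facts.

9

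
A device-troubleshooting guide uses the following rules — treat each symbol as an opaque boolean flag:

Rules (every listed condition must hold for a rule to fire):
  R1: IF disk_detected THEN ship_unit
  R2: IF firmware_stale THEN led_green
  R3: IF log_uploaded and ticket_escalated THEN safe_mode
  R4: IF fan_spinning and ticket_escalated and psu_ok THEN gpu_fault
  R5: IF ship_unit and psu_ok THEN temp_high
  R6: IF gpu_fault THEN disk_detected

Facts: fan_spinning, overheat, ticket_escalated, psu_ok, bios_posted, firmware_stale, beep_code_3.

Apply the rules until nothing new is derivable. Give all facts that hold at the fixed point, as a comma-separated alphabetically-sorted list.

Round 1 — R2, R4, derive led_green, gpu_fault.
Round 2 — R6, derive disk_detected.
Round 3 — R1, derive ship_unit.
Round 4 — R5, derive temp_high.

beep_code_3, bios_posted, disk_detected, fan_spinning, firmware_stale, gpu_fault, led_green, overheat, psu_ok, ship_unit, temp_high, ticket_escalated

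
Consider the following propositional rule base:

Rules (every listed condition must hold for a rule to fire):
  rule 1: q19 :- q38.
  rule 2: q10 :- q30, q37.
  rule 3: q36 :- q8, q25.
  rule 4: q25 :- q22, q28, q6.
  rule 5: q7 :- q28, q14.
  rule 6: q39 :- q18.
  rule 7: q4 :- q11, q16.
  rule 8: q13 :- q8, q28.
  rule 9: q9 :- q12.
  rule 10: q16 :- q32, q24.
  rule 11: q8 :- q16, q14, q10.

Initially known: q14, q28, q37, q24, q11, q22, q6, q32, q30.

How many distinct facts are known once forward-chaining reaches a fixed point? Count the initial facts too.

Round 1 — rule 2, rule 4, rule 5, rule 10, derive q10, q25, q7, q16.
Round 2 — rule 7, rule 11, derive q4, q8.
Round 3 — rule 3, rule 8, derive q36, q13.
Closure: {q10, q11, q13, q14, q16, q22, q24, q25, q28, q30, q32, q36, q37, q4, q6, q7, q8} — 17 facts.

17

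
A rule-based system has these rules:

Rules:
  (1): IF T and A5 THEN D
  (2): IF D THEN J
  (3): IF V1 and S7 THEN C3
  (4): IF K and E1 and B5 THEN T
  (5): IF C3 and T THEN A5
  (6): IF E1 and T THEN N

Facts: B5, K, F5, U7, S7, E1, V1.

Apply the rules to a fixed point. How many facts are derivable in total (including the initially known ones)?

Round 1 — (3), (4), derive C3, T.
Round 2 — (5), (6), derive A5, N.
Round 3 — (1), derive D.
Round 4 — (2), derive J.
Closure: {A5, B5, C3, D, E1, F5, J, K, N, S7, T, U7, V1} — 13 facts.

13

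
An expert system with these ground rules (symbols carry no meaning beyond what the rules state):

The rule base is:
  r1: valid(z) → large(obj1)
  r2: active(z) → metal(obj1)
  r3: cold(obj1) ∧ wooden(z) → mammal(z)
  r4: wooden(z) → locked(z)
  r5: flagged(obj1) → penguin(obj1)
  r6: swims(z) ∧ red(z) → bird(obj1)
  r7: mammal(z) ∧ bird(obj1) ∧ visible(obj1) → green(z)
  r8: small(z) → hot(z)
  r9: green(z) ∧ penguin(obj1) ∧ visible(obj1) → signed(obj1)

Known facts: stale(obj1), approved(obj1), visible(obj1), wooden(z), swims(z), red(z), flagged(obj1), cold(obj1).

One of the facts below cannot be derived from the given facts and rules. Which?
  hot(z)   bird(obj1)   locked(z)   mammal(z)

hot(z)

Round 1: r3 [cold(obj1) ∧ wooden(z) → mammal(z)]; r4 [wooden(z) → locked(z)]; r5 [flagged(obj1) → penguin(obj1)]; r6 [swims(z) ∧ red(z) → bird(obj1)]. Adds mammal(z), locked(z), penguin(obj1), bird(obj1).
Round 2: r7 [mammal(z) ∧ bird(obj1) ∧ visible(obj1) → green(z)]. Adds green(z).
Round 3: r9 [green(z) ∧ penguin(obj1) ∧ visible(obj1) → signed(obj1)]. Adds signed(obj1).
Derived: mammal(z) (round 1), bird(obj1) (round 1), locked(z) (round 1). hot(z) never appears in any round.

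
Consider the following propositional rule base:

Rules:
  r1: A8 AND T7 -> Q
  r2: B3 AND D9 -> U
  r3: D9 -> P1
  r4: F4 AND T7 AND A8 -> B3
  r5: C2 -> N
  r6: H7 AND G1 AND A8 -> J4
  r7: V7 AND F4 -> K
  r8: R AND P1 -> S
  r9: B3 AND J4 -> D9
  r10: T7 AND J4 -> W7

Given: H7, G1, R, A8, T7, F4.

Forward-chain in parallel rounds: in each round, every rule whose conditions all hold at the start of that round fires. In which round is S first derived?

4

Round 1 fires r1, r4, r6, giving Q, B3, J4.
Round 2 fires r9, r10, giving D9, W7.
Round 3 fires r2, r3, giving U, P1.
Round 4 fires r8, giving S.
S first appears in round 4.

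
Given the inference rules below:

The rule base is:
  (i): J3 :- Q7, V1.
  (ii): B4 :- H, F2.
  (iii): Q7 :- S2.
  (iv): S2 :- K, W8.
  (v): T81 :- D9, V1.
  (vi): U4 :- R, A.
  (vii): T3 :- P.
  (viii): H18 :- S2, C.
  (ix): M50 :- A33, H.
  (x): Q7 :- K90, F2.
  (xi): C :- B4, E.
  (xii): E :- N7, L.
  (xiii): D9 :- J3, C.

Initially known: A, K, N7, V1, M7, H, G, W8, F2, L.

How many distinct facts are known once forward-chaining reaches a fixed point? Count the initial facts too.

19

Round 1 — (ii), (iv), (xii), derive B4, S2, E.
Round 2 — (iii), (xi), derive Q7, C.
Round 3 — (i), (viii), derive J3, H18.
Round 4 — (xiii), derive D9.
Round 5 — (v), derive T81.
Closure: {A, B4, C, D9, E, F2, G, H, H18, J3, K, L, M7, N7, Q7, S2, T81, V1, W8} — 19 facts.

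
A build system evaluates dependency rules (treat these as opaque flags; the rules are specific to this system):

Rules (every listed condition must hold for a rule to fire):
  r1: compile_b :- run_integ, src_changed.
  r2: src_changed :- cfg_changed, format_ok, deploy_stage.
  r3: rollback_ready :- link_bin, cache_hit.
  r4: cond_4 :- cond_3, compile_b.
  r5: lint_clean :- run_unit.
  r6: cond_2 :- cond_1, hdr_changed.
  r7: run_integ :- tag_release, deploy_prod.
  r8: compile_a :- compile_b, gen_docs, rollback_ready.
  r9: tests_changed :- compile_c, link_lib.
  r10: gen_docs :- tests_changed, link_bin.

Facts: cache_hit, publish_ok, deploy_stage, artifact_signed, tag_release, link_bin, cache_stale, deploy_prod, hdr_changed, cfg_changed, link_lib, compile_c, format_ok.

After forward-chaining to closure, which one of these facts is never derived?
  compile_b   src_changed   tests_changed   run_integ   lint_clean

Round 1 fires r2, r3, r7, r9, giving src_changed, rollback_ready, run_integ, tests_changed.
Round 2 fires r1, r10, giving compile_b, gen_docs.
Round 3 fires r8, giving compile_a.
Derived: compile_b (round 2), tests_changed (round 1), run_integ (round 1), src_changed (round 1). lint_clean never appears in any round.

lint_clean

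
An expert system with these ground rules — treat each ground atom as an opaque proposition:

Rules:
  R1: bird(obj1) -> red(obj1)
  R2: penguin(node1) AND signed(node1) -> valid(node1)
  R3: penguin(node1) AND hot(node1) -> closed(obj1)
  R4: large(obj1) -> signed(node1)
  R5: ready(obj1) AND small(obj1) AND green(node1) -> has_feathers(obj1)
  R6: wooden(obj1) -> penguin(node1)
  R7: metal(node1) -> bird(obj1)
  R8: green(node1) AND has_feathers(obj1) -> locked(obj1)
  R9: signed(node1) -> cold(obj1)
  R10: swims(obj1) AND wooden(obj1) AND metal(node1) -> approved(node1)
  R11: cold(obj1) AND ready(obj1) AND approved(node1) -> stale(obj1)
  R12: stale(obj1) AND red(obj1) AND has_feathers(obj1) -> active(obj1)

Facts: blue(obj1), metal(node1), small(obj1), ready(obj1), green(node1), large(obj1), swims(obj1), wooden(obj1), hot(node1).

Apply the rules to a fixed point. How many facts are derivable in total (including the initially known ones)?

21

[1] R4 [large(obj1) -> signed(node1)]; R5 [ready(obj1) AND small(obj1) AND green(node1) -> has_feathers(obj1)]; R6 [wooden(obj1) -> penguin(node1)]; R7 [metal(node1) -> bird(obj1)]; R10 [swims(obj1) AND wooden(obj1) AND metal(node1) -> approved(node1)]. ⇒ new: signed(node1), has_feathers(obj1), penguin(node1), bird(obj1), approved(node1).
[2] R1 [bird(obj1) -> red(obj1)]; R2 [penguin(node1) AND signed(node1) -> valid(node1)]; R3 [penguin(node1) AND hot(node1) -> closed(obj1)]; R8 [green(node1) AND has_feathers(obj1) -> locked(obj1)]; R9 [signed(node1) -> cold(obj1)]. ⇒ new: red(obj1), valid(node1), closed(obj1), locked(obj1), cold(obj1).
[3] R11 [cold(obj1) AND ready(obj1) AND approved(node1) -> stale(obj1)]. ⇒ new: stale(obj1).
[4] R12 [stale(obj1) AND red(obj1) AND has_feathers(obj1) -> active(obj1)]. ⇒ new: active(obj1).
Closure: {active(obj1), approved(node1), bird(obj1), blue(obj1), closed(obj1), cold(obj1), green(node1), has_feathers(obj1), hot(node1), large(obj1), locked(obj1), metal(node1), penguin(node1), ready(obj1), red(obj1), signed(node1), small(obj1), stale(obj1), swims(obj1), valid(node1), wooden(obj1)} — 21 facts.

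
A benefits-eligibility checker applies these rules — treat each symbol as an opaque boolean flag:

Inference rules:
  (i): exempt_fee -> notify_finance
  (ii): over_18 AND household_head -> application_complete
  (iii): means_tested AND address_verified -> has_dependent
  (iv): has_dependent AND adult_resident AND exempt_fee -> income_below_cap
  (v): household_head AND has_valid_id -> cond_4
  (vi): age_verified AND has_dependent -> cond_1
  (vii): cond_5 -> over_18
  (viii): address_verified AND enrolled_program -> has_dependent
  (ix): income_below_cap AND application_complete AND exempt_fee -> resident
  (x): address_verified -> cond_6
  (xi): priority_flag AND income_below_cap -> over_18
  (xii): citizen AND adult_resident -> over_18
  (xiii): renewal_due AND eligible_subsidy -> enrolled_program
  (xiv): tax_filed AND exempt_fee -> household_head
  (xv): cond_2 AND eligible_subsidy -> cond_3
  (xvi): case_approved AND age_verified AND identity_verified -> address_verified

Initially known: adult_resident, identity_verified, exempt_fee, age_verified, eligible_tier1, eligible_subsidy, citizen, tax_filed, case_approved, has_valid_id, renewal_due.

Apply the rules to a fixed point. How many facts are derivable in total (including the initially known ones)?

23

Round 1 fires (i), (xii), (xiii), (xiv), (xvi), giving notify_finance, over_18, enrolled_program, household_head, address_verified.
Round 2 fires (ii), (v), (viii), (x), giving application_complete, cond_4, has_dependent, cond_6.
Round 3 fires (iv), (vi), giving income_below_cap, cond_1.
Round 4 fires (ix), giving resident.
Closure: {address_verified, adult_resident, age_verified, application_complete, case_approved, citizen, cond_1, cond_4, cond_6, eligible_subsidy, eligible_tier1, enrolled_program, exempt_fee, has_dependent, has_valid_id, household_head, identity_verified, income_below_cap, notify_finance, over_18, renewal_due, resident, tax_filed} — 23 facts.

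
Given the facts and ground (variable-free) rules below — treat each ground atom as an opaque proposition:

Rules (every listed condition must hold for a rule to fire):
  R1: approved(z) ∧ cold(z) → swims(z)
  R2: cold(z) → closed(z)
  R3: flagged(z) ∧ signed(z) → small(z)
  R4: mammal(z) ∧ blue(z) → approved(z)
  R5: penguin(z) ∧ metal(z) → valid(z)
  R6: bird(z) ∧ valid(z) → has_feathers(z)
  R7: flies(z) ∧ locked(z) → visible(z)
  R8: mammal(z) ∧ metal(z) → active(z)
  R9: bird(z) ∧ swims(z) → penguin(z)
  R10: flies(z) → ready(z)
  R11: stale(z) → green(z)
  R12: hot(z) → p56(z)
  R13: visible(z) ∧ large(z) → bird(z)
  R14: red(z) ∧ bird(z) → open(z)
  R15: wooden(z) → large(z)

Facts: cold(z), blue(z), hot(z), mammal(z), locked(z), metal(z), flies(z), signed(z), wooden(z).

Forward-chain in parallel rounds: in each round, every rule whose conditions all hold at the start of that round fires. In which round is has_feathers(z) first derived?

Round 1: R2 [cold(z) → closed(z)]; R4 [mammal(z) ∧ blue(z) → approved(z)]; R7 [flies(z) ∧ locked(z) → visible(z)]; R8 [mammal(z) ∧ metal(z) → active(z)]; R10 [flies(z) → ready(z)]; R12 [hot(z) → p56(z)]; R15 [wooden(z) → large(z)]. Adds closed(z), approved(z), visible(z), active(z), ready(z), p56(z), large(z).
Round 2: R1 [approved(z) ∧ cold(z) → swims(z)]; R13 [visible(z) ∧ large(z) → bird(z)]. Adds swims(z), bird(z).
Round 3: R9 [bird(z) ∧ swims(z) → penguin(z)]. Adds penguin(z).
Round 4: R5 [penguin(z) ∧ metal(z) → valid(z)]. Adds valid(z).
Round 5: R6 [bird(z) ∧ valid(z) → has_feathers(z)]. Adds has_feathers(z).
has_feathers(z) first appears in round 5.

5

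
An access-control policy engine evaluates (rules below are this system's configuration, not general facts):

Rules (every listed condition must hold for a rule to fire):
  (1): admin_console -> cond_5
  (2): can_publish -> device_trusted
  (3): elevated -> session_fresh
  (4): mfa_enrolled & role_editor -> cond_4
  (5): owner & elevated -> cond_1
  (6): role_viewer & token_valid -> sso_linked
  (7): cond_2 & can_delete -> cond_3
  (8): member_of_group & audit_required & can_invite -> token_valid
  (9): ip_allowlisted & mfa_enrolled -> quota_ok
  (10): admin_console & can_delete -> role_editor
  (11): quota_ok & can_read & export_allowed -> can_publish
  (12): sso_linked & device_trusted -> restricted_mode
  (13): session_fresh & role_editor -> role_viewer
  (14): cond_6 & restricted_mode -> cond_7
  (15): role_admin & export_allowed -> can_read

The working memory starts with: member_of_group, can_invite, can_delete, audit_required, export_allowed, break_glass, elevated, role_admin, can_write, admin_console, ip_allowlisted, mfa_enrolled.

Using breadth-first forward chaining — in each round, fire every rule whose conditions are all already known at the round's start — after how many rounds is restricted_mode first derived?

4

Round 1: (1) [admin_console -> cond_5]; (3) [elevated -> session_fresh]; (8) [member_of_group & audit_required & can_invite -> token_valid]; (9) [ip_allowlisted & mfa_enrolled -> quota_ok]; (10) [admin_console & can_delete -> role_editor]; (15) [role_admin & export_allowed -> can_read]. New: cond_5, session_fresh, token_valid, quota_ok, role_editor, can_read.
Round 2: (4) [mfa_enrolled & role_editor -> cond_4]; (11) [quota_ok & can_read & export_allowed -> can_publish]; (13) [session_fresh & role_editor -> role_viewer]. New: cond_4, can_publish, role_viewer.
Round 3: (2) [can_publish -> device_trusted]; (6) [role_viewer & token_valid -> sso_linked]. New: device_trusted, sso_linked.
Round 4: (12) [sso_linked & device_trusted -> restricted_mode]. New: restricted_mode.
restricted_mode first appears in round 4.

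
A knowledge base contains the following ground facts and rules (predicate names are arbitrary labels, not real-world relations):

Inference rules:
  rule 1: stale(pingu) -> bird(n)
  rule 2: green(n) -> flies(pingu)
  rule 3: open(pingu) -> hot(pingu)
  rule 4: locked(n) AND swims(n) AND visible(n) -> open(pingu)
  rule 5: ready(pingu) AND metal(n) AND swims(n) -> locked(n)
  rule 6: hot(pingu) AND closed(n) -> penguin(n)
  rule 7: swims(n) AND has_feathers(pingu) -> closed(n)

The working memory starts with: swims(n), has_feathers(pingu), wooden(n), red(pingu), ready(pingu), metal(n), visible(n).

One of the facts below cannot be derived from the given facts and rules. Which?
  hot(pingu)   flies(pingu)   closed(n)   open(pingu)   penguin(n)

flies(pingu)

Round 1: rule 5 [ready(pingu) AND metal(n) AND swims(n) -> locked(n)]; rule 7 [swims(n) AND has_feathers(pingu) -> closed(n)]. New: locked(n), closed(n).
Round 2: rule 4 [locked(n) AND swims(n) AND visible(n) -> open(pingu)]. New: open(pingu).
Round 3: rule 3 [open(pingu) -> hot(pingu)]. New: hot(pingu).
Round 4: rule 6 [hot(pingu) AND closed(n) -> penguin(n)]. New: penguin(n).
Derived: open(pingu) (round 2), closed(n) (round 1), penguin(n) (round 4), hot(pingu) (round 3). flies(pingu) never appears in any round.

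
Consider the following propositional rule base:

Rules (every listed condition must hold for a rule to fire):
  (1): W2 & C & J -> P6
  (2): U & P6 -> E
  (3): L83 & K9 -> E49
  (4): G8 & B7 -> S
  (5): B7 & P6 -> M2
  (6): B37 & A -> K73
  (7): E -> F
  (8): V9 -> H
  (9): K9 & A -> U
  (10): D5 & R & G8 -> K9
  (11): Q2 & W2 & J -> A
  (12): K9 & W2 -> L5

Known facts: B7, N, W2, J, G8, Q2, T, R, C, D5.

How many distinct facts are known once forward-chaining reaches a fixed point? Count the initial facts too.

19

Round 1 — (1), (4), (10), (11), derive P6, S, K9, A.
Round 2 — (5), (9), (12), derive M2, U, L5.
Round 3 — (2), derive E.
Round 4 — (7), derive F.
Closure: {A, B7, C, D5, E, F, G8, J, K9, L5, M2, N, P6, Q2, R, S, T, U, W2} — 19 facts.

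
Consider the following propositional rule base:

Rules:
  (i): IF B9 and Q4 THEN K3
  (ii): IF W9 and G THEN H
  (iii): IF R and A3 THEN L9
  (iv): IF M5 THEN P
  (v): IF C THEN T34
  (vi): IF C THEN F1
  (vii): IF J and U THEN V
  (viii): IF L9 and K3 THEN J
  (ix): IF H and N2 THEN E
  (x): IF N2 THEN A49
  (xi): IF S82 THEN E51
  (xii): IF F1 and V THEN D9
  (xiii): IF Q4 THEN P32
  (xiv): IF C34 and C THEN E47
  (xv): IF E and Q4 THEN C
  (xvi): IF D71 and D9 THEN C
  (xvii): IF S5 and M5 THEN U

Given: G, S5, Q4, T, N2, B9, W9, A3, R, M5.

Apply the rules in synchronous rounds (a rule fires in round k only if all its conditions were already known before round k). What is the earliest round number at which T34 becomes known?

Round 1 fires (i), (ii), (iii), (iv), (x), (xiii), (xvii), giving K3, H, L9, P, A49, P32, U.
Round 2 fires (viii), (ix), giving J, E.
Round 3 fires (vii), (xv), giving V, C.
Round 4 fires (v), (vi), giving T34, F1.
T34 first appears in round 4.

4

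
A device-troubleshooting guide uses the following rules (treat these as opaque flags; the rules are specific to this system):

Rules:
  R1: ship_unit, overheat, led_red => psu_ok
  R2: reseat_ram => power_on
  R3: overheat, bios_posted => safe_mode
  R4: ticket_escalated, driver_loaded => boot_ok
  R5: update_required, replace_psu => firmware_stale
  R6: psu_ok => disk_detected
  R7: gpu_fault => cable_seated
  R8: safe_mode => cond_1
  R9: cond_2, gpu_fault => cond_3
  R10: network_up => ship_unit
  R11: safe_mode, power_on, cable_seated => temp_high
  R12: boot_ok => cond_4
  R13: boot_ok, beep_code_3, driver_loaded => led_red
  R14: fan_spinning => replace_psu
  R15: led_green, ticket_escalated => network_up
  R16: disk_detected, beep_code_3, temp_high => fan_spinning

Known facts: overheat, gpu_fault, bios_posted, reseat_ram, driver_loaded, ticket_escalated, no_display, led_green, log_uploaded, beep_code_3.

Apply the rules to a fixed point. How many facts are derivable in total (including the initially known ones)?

Round 1 fires R2, R3, R4, R7, R15, giving power_on, safe_mode, boot_ok, cable_seated, network_up.
Round 2 fires R8, R10, R11, R12, R13, giving cond_1, ship_unit, temp_high, cond_4, led_red.
Round 3 fires R1, giving psu_ok.
Round 4 fires R6, giving disk_detected.
Round 5 fires R16, giving fan_spinning.
Round 6 fires R14, giving replace_psu.
Closure: {beep_code_3, bios_posted, boot_ok, cable_seated, cond_1, cond_4, disk_detected, driver_loaded, fan_spinning, gpu_fault, led_green, led_red, log_uploaded, network_up, no_display, overheat, power_on, psu_ok, replace_psu, reseat_ram, safe_mode, ship_unit, temp_high, ticket_escalated} — 24 facts.

24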